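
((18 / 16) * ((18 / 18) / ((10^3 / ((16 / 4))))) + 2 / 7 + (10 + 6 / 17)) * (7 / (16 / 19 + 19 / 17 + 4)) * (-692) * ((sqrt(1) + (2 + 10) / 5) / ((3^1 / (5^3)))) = -47181824803 / 38500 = -1225501.94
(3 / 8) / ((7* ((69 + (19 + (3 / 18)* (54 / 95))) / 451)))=128535 / 468664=0.27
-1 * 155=-155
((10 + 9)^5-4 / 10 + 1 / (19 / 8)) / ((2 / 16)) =1881835256 / 95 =19808792.17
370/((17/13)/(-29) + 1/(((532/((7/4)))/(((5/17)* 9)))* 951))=-228520329440/27844697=-8206.96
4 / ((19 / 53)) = 212 / 19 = 11.16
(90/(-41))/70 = -9/287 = -0.03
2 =2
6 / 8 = 0.75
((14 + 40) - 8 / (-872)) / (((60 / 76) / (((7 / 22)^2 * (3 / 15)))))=5480797 / 3956700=1.39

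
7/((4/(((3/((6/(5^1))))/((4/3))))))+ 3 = 201/32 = 6.28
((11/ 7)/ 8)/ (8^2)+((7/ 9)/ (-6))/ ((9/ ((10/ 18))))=-38663/ 7838208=-0.00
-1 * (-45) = 45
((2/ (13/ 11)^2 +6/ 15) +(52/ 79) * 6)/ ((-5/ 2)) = -771864/ 333775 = -2.31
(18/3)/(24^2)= 0.01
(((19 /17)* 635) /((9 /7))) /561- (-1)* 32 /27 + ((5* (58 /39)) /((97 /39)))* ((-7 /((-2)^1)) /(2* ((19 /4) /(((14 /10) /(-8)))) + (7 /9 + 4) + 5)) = 5016772291 /2593949556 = 1.93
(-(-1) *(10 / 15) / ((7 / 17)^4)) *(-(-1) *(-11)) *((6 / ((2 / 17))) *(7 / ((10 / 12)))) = -187421124 / 1715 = -109283.45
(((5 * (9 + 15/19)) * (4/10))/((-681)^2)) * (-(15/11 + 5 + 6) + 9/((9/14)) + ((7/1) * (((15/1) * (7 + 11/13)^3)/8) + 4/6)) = 57015533188/212946529653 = 0.27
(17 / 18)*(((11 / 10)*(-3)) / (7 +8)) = -187 / 900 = -0.21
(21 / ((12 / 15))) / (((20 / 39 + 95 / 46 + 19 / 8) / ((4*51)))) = 38427480 / 35543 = 1081.15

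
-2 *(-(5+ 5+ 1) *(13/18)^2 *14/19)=13013/1539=8.46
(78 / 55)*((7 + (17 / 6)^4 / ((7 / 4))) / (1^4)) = 1292161 / 20790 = 62.15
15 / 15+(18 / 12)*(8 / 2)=7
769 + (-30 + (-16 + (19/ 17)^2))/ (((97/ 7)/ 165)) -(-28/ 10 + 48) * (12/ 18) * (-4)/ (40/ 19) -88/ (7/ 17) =1172688364/ 14717325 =79.68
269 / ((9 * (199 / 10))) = 2690 / 1791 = 1.50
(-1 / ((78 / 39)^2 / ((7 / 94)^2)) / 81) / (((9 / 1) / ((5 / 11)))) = -245 / 283423536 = -0.00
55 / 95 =11 / 19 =0.58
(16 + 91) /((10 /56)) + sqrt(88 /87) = 2 * sqrt(1914) /87 + 2996 /5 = 600.21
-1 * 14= -14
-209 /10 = -20.90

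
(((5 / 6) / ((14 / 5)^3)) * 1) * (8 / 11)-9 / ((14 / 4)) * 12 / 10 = -346147 / 113190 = -3.06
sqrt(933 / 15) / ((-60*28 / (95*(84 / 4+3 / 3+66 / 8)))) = -2299*sqrt(1555) / 6720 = -13.49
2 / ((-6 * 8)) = -1 / 24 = -0.04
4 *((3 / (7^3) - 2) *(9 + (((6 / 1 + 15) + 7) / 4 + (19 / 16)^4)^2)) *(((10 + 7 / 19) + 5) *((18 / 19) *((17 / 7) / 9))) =-2809.89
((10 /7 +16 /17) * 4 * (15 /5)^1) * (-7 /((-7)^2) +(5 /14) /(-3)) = -7.45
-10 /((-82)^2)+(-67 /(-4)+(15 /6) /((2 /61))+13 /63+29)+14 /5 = 132383899 /1059030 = 125.00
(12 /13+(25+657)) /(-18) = -4439 /117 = -37.94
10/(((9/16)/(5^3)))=20000/9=2222.22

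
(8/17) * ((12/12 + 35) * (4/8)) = 144/17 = 8.47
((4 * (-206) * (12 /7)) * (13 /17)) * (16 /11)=-2056704 /1309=-1571.20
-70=-70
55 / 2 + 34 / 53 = 2983 / 106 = 28.14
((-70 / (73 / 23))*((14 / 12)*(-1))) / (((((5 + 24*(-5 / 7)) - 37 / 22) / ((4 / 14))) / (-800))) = 198352000 / 466251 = 425.42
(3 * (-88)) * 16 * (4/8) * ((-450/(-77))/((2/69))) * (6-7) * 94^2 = 26338348800/7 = 3762621257.14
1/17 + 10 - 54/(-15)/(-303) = 86253/8585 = 10.05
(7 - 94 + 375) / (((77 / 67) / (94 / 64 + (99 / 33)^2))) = 2623.44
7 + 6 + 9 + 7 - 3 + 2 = 28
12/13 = 0.92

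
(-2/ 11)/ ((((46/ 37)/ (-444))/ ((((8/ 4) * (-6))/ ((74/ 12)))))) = -31968/ 253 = -126.36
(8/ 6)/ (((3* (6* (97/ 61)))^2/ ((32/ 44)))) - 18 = -452674858/ 25150257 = -18.00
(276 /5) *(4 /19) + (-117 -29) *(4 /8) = -5831 /95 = -61.38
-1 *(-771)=771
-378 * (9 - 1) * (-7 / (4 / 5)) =26460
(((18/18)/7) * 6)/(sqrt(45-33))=0.25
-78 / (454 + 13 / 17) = -442 / 2577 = -0.17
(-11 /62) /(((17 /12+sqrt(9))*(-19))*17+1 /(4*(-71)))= 2343 /18839506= 0.00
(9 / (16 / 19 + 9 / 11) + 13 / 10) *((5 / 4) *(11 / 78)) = 1.18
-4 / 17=-0.24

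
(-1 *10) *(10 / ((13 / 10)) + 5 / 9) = -9650 / 117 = -82.48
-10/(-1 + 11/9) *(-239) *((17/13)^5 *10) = 152705620350/371293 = 411280.63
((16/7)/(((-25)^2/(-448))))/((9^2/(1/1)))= -1024/50625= -0.02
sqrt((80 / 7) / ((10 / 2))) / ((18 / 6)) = 4* sqrt(7) / 21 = 0.50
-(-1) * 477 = 477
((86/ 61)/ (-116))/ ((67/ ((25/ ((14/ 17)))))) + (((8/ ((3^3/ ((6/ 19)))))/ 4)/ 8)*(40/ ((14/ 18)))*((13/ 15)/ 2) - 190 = -35929629803/ 189162708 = -189.94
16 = 16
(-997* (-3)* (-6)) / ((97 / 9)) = -161514 / 97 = -1665.09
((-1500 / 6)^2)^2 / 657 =3906250000 / 657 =5945586.00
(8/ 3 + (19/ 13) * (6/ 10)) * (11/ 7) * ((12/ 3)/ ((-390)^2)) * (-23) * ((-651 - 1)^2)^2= -31592860619085568/ 51904125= -608677260.60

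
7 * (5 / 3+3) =98 / 3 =32.67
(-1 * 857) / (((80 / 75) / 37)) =-475635 / 16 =-29727.19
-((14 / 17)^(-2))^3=-3.21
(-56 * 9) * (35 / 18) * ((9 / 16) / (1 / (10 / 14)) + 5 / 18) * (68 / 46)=-984.48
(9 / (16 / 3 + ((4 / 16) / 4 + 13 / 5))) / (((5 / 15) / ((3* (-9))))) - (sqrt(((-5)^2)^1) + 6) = -196069 / 1919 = -102.17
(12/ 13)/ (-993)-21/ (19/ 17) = -1536247/ 81757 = -18.79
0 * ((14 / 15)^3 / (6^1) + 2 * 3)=0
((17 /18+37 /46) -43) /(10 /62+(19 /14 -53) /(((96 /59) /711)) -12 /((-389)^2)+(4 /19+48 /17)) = 5796267850350656 /3170377090982956095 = 0.00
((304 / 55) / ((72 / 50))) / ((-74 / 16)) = -0.83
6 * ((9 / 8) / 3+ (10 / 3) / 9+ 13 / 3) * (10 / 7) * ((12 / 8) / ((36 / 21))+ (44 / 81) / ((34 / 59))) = 109826155 / 1388016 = 79.12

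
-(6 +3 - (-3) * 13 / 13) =-12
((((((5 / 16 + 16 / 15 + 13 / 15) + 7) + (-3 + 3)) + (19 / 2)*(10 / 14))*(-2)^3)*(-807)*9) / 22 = 65204793 / 1540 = 42340.77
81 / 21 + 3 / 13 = 372 / 91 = 4.09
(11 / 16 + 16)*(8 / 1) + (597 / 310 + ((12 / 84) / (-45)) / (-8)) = 2115899 / 15624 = 135.43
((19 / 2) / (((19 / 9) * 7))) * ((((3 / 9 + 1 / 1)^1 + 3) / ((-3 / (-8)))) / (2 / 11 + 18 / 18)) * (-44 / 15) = -1936 / 105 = -18.44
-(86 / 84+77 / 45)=-1723 / 630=-2.73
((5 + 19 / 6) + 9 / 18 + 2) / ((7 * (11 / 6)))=64 / 77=0.83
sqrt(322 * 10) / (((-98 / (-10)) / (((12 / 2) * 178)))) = 10680 * sqrt(805) / 49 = 6184.05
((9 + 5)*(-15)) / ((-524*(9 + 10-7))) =35 / 1048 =0.03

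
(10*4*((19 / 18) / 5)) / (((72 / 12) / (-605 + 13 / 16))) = -183673 / 216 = -850.34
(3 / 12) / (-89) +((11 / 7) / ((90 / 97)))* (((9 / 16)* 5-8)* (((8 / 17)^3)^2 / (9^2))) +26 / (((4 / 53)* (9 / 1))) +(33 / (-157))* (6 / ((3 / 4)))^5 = -235766928870232998529 / 34422210122072220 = -6849.27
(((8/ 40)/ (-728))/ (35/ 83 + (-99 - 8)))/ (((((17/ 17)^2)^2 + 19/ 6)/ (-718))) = -89391/ 201246500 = -0.00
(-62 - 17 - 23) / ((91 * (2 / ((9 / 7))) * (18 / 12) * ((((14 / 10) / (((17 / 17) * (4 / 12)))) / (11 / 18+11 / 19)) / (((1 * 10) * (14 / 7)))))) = -691900 / 254163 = -2.72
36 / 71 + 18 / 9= 178 / 71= 2.51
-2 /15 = -0.13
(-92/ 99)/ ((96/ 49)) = -1127/ 2376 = -0.47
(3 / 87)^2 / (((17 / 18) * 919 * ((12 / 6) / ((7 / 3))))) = 21 / 13138943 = 0.00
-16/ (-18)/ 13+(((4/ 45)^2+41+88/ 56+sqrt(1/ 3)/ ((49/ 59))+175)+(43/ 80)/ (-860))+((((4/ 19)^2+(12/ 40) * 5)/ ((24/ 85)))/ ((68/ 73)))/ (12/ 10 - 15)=59 * sqrt(3)/ 147+10635415075057/ 48961130400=217.92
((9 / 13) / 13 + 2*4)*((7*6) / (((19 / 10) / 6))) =3429720 / 3211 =1068.12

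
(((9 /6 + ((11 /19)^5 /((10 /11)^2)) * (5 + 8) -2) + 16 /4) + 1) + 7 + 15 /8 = 7130231271 /495219800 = 14.40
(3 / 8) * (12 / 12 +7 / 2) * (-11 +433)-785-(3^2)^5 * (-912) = 430820921 / 8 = 53852615.12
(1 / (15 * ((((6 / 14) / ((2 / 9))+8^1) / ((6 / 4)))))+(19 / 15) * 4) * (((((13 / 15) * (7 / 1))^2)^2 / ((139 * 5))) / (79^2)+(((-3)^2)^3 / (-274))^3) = -180094423310234751738787 / 1883613380404430475000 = -95.61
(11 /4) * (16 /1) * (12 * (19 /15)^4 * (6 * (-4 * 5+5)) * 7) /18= -160555472 /3375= -47571.99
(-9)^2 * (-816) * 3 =-198288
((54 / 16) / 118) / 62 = 27 / 58528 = 0.00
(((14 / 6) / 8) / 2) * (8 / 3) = 0.39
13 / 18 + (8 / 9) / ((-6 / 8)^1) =-25 / 54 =-0.46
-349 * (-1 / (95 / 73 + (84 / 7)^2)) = 2.40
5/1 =5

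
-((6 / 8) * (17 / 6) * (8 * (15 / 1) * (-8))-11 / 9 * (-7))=18283 / 9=2031.44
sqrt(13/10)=sqrt(130)/10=1.14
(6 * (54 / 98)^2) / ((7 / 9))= 39366 / 16807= 2.34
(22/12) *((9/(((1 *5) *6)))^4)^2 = 24057/200000000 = 0.00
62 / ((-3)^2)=62 / 9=6.89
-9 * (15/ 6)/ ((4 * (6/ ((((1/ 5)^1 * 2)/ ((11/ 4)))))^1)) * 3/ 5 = -9/ 110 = -0.08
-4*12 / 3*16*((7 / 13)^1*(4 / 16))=-448 / 13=-34.46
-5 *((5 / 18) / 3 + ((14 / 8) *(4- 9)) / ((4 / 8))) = 2350 / 27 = 87.04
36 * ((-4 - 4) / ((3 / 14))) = -1344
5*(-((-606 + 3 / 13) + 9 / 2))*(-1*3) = -234495 / 26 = -9019.04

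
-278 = -278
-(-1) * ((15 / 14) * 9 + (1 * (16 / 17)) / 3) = 7109 / 714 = 9.96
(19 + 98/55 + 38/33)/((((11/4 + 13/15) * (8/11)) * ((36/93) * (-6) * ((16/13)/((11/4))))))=-73931/9216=-8.02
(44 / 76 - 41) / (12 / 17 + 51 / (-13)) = 56576 / 4503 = 12.56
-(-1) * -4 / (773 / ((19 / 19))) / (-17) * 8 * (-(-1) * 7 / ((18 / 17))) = 112 / 6957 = 0.02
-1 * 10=-10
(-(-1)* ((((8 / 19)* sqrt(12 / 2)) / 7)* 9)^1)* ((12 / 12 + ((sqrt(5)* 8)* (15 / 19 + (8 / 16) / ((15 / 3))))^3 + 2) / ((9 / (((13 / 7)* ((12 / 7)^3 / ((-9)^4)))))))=6656* sqrt(6) / 25865973 + 2056143405056* sqrt(30) / 13306103160525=0.85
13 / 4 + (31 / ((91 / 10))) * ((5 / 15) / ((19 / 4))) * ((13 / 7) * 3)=17063 / 3724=4.58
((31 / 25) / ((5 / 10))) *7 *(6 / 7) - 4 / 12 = 1091 / 75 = 14.55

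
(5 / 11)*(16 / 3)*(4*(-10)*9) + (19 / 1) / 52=-498991 / 572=-872.36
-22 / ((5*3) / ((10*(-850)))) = 37400 / 3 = 12466.67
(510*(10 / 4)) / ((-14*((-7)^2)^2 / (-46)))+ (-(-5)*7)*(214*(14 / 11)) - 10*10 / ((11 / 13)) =1740855495 / 184877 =9416.29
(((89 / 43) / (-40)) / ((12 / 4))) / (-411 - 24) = 89 / 2244600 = 0.00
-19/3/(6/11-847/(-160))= -33440/30831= -1.08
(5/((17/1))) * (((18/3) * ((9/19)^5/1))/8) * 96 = 21257640/42093683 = 0.51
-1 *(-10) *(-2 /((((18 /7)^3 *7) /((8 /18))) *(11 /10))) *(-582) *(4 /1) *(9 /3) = 3802400 /8019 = 474.17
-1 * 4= -4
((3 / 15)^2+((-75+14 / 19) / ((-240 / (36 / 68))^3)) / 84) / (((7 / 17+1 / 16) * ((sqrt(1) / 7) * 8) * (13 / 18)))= 9446279361 / 92445184000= 0.10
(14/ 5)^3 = 21.95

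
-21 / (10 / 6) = -63 / 5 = -12.60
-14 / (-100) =7 / 50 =0.14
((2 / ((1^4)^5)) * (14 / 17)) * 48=1344 / 17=79.06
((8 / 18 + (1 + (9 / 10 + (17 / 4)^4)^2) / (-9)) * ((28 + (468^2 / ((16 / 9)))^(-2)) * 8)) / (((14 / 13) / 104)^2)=-74524399211654774286421 / 2999878156800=-24842475366.12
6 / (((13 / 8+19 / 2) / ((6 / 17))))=288 / 1513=0.19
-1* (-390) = 390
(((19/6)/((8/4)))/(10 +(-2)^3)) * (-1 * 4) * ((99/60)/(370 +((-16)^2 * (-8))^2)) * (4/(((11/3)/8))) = -0.00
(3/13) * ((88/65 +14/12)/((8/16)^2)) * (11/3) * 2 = 43252/2535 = 17.06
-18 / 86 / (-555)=3 / 7955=0.00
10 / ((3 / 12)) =40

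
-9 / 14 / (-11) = 9 / 154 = 0.06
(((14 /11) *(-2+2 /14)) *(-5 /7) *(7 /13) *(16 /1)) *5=800 /11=72.73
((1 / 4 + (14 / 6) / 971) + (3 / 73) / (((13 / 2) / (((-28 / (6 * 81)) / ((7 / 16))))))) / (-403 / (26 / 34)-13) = -75108667 / 161221965840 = -0.00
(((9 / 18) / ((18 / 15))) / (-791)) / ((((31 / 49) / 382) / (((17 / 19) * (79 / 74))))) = -8977955 / 29551308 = -0.30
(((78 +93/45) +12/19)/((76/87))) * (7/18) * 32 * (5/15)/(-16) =-4668797/194940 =-23.95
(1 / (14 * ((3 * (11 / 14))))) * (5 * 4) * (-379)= -7580 / 33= -229.70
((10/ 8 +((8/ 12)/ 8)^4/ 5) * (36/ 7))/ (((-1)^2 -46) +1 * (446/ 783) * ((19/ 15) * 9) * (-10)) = -3758429/ 64272320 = -0.06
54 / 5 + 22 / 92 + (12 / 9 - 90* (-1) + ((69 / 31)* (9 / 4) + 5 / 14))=107.74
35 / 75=7 / 15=0.47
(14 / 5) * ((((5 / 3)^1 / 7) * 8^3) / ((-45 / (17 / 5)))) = -17408 / 675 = -25.79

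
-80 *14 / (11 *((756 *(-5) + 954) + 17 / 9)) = 1440 / 39941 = 0.04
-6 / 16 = -3 / 8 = -0.38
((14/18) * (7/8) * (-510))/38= -4165/456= -9.13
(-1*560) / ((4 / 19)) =-2660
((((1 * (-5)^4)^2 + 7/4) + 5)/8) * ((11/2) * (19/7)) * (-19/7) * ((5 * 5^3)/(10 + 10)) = -775599339625/12544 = -61830304.50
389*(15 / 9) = 1945 / 3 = 648.33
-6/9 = -2/3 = -0.67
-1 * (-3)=3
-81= -81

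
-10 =-10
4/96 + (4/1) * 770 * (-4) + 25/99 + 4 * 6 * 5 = -9662167/792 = -12199.71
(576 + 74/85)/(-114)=-24517/4845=-5.06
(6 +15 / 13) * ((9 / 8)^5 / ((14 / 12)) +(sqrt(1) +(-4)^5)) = -10894826961 / 1490944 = -7307.33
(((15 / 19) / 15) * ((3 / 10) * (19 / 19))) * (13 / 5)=39 / 950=0.04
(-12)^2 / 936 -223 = -2897 / 13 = -222.85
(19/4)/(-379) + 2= 3013/1516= 1.99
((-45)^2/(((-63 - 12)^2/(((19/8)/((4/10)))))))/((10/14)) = 1197/400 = 2.99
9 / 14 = 0.64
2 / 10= 1 / 5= 0.20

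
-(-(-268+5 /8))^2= -71489.39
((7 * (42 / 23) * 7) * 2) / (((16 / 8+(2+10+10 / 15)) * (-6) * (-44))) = 1029 / 22264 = 0.05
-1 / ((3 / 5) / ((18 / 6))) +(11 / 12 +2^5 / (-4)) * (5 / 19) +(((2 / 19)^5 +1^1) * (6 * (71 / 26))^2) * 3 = 798.51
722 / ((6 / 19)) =6859 / 3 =2286.33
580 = 580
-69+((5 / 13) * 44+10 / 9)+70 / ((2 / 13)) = 404.03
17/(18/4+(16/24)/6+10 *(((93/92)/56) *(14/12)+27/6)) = 112608/330019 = 0.34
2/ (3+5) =1/ 4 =0.25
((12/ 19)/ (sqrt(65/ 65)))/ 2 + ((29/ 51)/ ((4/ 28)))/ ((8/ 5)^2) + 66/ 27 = 802811/ 186048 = 4.32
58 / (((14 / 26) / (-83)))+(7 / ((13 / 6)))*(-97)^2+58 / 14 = 21462.16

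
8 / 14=4 / 7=0.57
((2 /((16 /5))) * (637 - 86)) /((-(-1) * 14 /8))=2755 /14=196.79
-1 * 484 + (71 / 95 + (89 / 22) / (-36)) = -36368383 / 75240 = -483.37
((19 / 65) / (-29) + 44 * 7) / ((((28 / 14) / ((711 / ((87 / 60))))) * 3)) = 25170.21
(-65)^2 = 4225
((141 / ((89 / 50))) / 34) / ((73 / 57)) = 200925 / 110449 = 1.82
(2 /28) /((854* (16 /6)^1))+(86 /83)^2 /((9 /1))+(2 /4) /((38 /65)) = 109811287889 /112675161312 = 0.97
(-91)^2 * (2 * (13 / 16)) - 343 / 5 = 535521 / 40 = 13388.02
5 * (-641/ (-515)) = 641/ 103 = 6.22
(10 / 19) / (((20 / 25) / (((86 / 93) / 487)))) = 1075 / 860529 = 0.00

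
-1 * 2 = -2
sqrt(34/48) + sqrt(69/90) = sqrt(102)/12 + sqrt(690)/30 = 1.72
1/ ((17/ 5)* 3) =5/ 51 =0.10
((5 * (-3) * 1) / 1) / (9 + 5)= -1.07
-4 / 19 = -0.21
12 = 12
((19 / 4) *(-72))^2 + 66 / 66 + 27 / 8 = 116968.38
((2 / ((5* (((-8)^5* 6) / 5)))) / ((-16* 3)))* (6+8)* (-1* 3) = -7 / 786432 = -0.00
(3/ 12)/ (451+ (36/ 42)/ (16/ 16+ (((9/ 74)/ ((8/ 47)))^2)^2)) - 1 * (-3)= 5875908664252579/ 1958274926678740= 3.00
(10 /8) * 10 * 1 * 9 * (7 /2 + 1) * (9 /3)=6075 /4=1518.75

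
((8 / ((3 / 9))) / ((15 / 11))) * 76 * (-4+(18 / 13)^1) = -227392 / 65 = -3498.34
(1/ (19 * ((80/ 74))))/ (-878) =-37/ 667280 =-0.00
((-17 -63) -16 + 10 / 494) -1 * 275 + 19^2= -2465 / 247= -9.98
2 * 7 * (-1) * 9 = -126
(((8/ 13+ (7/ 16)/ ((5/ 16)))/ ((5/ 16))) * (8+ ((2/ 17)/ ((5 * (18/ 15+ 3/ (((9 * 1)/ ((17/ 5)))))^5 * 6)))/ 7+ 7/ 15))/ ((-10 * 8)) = -33274580854/ 48750804375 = -0.68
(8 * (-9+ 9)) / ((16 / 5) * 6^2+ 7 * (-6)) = 0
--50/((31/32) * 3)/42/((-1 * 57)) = -800/111321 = -0.01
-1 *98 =-98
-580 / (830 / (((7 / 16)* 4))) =-203 / 166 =-1.22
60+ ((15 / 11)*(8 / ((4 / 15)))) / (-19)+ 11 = 14389 / 209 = 68.85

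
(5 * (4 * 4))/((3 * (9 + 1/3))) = 20/7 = 2.86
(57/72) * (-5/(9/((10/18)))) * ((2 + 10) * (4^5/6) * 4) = -486400/243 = -2001.65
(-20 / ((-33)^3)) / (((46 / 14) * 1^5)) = 140 / 826551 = 0.00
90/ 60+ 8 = 9.50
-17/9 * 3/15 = -17/45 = -0.38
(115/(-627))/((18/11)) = -115/1026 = -0.11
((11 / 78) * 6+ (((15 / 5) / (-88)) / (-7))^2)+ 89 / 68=180717909 / 83859776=2.16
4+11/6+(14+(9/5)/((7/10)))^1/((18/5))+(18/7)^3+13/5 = 927317/30870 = 30.04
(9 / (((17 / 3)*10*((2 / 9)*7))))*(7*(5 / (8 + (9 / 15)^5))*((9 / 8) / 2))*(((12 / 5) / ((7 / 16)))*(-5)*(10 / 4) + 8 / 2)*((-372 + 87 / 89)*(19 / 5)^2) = 368243137888875 / 4277577808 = 86086.84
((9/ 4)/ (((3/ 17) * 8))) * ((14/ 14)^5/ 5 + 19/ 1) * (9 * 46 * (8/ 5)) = 506736/ 25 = 20269.44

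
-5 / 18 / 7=-5 / 126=-0.04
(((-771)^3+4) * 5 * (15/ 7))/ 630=-2291570035/ 294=-7794455.90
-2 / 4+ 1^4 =1 / 2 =0.50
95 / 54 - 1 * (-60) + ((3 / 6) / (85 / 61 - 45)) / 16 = 141935953 / 2298240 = 61.76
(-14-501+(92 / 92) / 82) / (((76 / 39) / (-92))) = 37879413 / 1558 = 24312.85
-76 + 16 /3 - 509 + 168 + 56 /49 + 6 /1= -8495 /21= -404.52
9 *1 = 9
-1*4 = -4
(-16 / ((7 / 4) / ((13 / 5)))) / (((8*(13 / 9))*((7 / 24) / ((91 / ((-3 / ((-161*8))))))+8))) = -0.26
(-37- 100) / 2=-137 / 2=-68.50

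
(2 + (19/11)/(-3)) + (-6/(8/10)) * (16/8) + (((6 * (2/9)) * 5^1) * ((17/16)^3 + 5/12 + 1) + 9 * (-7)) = -5994859/101376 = -59.13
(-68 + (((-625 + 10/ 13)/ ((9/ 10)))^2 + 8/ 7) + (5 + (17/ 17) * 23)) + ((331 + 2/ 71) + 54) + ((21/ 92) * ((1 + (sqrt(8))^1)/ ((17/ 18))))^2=35721 * sqrt(2)/ 152881 + 222544727644304381/ 462273617988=481413.76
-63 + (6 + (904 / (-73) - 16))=-6233 / 73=-85.38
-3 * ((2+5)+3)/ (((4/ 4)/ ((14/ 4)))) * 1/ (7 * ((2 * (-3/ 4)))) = 10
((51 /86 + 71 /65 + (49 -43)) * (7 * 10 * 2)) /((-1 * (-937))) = 1.15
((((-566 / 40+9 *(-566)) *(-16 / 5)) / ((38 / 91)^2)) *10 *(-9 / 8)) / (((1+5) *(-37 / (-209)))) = -1469388921 / 1480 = -992830.35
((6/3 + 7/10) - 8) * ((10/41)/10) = -53/410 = -0.13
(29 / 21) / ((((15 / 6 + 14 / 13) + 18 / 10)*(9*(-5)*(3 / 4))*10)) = -1508 / 1981665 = -0.00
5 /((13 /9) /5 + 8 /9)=225 /53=4.25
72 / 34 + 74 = 1294 / 17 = 76.12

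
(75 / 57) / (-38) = -25 / 722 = -0.03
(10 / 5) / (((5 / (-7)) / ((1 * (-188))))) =2632 / 5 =526.40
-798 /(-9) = 266 /3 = 88.67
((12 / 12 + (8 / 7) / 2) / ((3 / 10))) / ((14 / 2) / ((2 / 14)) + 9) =55 / 609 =0.09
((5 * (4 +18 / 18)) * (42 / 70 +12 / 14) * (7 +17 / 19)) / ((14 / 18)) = 344250 / 931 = 369.76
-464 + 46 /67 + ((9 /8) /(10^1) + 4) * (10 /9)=-2212981 /4824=-458.74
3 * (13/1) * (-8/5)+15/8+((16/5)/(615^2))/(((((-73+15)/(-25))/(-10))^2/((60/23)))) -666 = -2834804472689/3901869960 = -726.52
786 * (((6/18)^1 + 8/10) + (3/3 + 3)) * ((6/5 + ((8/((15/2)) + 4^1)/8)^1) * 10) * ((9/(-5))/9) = -221914/15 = -14794.27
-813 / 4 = -203.25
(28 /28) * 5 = 5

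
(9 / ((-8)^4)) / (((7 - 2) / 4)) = 9 / 5120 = 0.00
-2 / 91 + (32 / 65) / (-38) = -302 / 8645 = -0.03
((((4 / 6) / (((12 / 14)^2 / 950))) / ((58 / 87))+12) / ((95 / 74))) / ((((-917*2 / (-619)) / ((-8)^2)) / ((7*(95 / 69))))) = 17216459936 / 81351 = 211631.82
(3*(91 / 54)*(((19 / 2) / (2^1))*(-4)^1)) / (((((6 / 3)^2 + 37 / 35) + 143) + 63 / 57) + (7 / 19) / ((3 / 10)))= -60515 / 94746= -0.64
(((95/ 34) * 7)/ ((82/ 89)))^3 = 207317019156625/ 21670967872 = 9566.58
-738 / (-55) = 13.42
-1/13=-0.08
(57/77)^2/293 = 0.00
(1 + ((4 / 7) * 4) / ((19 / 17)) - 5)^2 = 67600 / 17689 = 3.82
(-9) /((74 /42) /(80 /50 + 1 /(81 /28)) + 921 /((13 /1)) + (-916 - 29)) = 215124 /20872963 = 0.01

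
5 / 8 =0.62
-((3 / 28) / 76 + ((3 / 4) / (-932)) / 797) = -34794 / 24698233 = -0.00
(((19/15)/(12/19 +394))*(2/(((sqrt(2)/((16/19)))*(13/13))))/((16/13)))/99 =0.00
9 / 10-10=-9.10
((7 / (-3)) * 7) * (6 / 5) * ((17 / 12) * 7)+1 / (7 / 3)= -40727 / 210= -193.94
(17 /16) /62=17 /992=0.02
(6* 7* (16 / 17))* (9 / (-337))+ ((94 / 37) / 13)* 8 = 1399120 / 2755649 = 0.51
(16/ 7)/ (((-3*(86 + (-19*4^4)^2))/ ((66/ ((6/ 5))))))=-440/ 248415111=-0.00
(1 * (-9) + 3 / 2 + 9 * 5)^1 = 75 / 2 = 37.50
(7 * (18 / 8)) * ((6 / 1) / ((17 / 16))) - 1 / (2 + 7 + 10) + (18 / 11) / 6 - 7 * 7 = 142693 / 3553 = 40.16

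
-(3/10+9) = -93/10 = -9.30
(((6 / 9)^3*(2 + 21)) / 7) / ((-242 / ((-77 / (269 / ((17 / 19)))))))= 1564 / 1517967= 0.00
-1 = -1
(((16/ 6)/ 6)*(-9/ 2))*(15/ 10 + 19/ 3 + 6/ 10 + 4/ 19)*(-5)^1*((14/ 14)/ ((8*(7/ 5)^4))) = 3079375/ 1094856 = 2.81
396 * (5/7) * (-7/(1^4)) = -1980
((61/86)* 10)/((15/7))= 427/129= 3.31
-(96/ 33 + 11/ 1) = -153/ 11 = -13.91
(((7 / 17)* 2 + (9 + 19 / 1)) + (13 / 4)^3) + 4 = 73061 / 1088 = 67.15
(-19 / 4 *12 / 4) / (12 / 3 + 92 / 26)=-741 / 392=-1.89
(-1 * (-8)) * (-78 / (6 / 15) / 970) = -156 / 97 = -1.61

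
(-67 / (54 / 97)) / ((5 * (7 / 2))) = -6499 / 945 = -6.88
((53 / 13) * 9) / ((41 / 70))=33390 / 533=62.65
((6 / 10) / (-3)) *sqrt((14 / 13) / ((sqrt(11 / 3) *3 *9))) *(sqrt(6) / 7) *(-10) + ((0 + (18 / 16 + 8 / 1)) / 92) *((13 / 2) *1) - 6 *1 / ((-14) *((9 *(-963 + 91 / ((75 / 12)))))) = 4 *11^(3 / 4) *3^(1 / 4) *sqrt(91) / 3003 + 472499719 / 732954432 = 0.75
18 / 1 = 18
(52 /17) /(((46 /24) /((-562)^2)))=504057.94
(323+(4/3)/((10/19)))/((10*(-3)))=-4883/450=-10.85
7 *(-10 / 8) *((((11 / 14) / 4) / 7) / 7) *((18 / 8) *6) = -1485 / 3136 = -0.47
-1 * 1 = -1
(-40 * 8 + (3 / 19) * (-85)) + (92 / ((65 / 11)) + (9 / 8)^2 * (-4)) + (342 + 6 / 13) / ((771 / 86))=-1445873779 / 5078320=-284.71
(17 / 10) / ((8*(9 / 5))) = 17 / 144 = 0.12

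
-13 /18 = -0.72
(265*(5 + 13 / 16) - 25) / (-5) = -4849 / 16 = -303.06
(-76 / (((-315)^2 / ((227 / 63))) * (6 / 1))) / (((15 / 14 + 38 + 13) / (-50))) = 34504 / 78121827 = 0.00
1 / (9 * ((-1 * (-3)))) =1 / 27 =0.04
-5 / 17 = -0.29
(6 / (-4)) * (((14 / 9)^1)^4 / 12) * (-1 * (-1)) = -0.73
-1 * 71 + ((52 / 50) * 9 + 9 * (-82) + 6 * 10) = -18491 / 25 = -739.64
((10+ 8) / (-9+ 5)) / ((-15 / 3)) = 9 / 10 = 0.90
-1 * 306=-306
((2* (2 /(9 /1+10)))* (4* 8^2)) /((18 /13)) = 6656 /171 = 38.92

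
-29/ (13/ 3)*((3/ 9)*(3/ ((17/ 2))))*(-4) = 696/ 221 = 3.15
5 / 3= 1.67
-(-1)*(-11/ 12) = -11/ 12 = -0.92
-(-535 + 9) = 526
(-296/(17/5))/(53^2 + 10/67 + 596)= -19832/775693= -0.03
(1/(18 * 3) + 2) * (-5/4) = -545/216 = -2.52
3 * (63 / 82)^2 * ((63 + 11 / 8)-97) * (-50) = 77693175 / 26896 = 2888.65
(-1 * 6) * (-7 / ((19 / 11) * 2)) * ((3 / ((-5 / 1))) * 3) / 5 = -2079 / 475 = -4.38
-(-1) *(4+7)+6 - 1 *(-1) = 18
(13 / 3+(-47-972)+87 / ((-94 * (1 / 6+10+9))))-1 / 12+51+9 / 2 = -20740029 / 21620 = -959.30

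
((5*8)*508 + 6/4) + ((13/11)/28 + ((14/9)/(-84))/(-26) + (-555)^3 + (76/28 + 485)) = -9239615935661/54054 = -170933065.74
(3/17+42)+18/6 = 768/17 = 45.18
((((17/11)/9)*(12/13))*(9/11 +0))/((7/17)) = 3468/11011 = 0.31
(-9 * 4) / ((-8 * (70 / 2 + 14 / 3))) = 27 / 238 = 0.11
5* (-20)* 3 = -300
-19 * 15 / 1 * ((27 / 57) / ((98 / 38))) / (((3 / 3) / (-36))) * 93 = 8587620 / 49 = 175257.55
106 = 106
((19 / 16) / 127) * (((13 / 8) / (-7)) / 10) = -247 / 1137920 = -0.00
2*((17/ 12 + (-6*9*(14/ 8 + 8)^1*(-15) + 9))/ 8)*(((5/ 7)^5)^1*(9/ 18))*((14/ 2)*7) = 9005.92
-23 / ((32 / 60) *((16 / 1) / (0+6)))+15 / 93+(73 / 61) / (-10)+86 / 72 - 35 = -271954429 / 5446080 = -49.94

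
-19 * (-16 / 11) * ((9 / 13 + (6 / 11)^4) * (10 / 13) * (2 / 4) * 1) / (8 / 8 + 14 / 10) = 94124100 / 27217619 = 3.46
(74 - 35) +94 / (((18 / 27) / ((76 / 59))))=13017 / 59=220.63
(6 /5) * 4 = 24 /5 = 4.80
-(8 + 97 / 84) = -769 / 84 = -9.15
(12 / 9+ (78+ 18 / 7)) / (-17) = -1720 / 357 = -4.82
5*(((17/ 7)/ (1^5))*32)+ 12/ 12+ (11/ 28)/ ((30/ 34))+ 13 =403.02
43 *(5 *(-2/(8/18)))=-1935/2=-967.50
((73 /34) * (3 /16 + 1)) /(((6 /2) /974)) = 675469 /816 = 827.78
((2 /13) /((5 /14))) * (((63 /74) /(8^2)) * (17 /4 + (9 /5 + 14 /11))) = 710451 /16931200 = 0.04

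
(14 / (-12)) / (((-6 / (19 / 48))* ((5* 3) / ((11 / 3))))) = 1463 / 77760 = 0.02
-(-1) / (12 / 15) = 5 / 4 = 1.25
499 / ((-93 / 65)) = -32435 / 93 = -348.76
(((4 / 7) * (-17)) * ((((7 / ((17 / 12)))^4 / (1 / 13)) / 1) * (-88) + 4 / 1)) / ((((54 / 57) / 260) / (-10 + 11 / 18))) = -17069643533.49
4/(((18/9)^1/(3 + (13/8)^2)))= 361/32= 11.28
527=527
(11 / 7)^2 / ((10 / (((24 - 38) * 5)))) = -121 / 7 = -17.29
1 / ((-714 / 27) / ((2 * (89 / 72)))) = -89 / 952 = -0.09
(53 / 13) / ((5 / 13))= 53 / 5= 10.60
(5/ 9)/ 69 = 0.01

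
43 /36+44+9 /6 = 1681 /36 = 46.69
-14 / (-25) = 14 / 25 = 0.56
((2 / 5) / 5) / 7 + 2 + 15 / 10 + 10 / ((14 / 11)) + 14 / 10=4469 / 350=12.77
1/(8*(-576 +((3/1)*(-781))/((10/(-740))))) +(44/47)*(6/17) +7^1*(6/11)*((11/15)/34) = 134097691/324875280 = 0.41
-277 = -277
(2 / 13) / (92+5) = 2 / 1261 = 0.00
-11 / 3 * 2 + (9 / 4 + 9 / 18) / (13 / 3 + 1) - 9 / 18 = -1405 / 192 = -7.32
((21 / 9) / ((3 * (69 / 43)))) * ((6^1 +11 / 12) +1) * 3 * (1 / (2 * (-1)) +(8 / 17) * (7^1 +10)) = 142975 / 1656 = 86.34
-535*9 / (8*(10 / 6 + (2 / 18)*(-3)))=-14445 / 32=-451.41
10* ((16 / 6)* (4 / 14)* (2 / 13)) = 320 / 273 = 1.17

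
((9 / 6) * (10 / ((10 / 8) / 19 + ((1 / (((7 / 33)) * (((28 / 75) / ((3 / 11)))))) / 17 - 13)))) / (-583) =474810 / 234953081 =0.00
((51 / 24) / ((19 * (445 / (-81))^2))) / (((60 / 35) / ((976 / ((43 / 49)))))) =777896217 / 323572850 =2.40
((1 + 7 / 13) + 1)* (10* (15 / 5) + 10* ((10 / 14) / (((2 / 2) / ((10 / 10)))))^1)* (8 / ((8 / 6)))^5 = 5132160 / 7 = 733165.71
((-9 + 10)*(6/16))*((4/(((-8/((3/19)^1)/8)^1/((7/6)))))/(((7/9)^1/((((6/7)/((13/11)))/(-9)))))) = 99/3458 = 0.03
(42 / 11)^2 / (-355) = -1764 / 42955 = -0.04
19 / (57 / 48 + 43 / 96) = 1824 / 157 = 11.62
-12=-12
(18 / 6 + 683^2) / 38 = 233246 / 19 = 12276.11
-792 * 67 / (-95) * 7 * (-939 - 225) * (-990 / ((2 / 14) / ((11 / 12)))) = 549320332176 / 19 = 28911596430.32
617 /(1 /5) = 3085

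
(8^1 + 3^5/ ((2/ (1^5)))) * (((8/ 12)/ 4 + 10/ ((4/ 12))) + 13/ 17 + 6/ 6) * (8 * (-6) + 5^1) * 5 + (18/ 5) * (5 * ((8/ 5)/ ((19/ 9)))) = -17229509891/ 19380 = -889035.60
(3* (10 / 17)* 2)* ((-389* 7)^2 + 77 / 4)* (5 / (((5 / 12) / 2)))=10677237480 / 17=628072792.94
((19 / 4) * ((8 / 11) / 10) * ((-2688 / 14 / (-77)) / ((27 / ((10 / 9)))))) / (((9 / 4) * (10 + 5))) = 0.00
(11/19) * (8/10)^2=176/475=0.37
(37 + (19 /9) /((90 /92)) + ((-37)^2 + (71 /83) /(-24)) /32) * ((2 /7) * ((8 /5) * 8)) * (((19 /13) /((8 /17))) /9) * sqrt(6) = 32535971203 * sqrt(6) /314636400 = 253.30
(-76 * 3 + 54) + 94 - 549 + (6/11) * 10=-6859/11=-623.55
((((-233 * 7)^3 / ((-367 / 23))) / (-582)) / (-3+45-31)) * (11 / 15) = -99790619593 / 3203910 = -31146.51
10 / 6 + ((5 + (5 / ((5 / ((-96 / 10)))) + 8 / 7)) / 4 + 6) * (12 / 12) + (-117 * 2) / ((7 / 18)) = -249863 / 420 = -594.91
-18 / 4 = -9 / 2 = -4.50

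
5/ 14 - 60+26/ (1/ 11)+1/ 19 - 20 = 54905/ 266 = 206.41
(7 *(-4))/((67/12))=-336/67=-5.01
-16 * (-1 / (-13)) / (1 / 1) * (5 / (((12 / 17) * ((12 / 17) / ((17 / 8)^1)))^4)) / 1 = -2913111186148805 / 1430979084288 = -2035.75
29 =29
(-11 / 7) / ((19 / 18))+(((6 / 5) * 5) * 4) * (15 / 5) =9378 / 133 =70.51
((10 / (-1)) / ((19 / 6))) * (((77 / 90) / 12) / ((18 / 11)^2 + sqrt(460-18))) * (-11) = -131769 / 8640041 + 1771561 * sqrt(442) / 311041476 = 0.10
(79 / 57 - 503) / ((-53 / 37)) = 1057904 / 3021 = 350.18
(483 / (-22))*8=-1932 / 11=-175.64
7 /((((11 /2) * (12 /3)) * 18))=7 /396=0.02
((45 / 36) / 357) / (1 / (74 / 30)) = 37 / 4284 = 0.01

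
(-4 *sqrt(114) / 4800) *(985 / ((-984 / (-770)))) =-15169 *sqrt(114) / 23616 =-6.86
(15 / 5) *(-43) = -129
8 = 8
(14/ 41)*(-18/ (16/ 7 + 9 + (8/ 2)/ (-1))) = -588/ 697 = -0.84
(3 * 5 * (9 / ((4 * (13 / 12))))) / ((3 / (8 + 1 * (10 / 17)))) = 19710 / 221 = 89.19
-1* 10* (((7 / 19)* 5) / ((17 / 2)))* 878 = -614600 / 323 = -1902.79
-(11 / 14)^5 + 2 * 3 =3065893 / 537824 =5.70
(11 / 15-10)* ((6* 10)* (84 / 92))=-11676 / 23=-507.65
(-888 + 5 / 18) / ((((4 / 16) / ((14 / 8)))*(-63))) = 15979 / 162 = 98.64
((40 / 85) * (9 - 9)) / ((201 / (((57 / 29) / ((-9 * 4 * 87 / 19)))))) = 0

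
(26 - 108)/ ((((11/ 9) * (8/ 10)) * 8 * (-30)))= 123/ 352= 0.35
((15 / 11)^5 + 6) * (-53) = -91461093 / 161051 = -567.90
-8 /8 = -1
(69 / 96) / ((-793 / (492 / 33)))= -943 / 69784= -0.01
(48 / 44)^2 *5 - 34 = -3394 / 121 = -28.05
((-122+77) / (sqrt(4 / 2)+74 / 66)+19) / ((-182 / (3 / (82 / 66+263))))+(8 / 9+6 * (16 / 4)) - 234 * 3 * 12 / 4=-6011949336089 / 2888809560+970299 * sqrt(2) / 256783072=-2081.11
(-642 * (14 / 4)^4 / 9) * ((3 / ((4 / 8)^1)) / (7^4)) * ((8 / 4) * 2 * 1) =-107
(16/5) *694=11104/5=2220.80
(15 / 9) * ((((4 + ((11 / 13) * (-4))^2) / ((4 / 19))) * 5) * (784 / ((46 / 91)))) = 851120200 / 897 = 948851.95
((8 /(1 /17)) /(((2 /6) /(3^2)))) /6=612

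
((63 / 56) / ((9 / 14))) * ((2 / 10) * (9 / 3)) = 21 / 20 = 1.05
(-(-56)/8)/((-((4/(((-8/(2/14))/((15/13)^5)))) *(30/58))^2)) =-159068296536952348/129746337890625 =-1225.99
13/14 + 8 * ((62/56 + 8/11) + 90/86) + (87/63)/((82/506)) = 26469389/814506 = 32.50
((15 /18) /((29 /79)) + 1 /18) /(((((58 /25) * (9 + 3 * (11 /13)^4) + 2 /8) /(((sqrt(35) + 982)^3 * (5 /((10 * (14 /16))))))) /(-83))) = -545107218016061199200 /128875719483- 1665135839694074800 * sqrt(35) /128875719483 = -4306150892.66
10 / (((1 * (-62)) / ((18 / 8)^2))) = -405 / 496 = -0.82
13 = 13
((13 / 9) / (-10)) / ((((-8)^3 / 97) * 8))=1261 / 368640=0.00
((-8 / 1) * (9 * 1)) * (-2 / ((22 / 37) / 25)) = 66600 / 11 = 6054.55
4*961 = 3844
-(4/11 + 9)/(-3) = 103/33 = 3.12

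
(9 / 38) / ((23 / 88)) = 396 / 437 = 0.91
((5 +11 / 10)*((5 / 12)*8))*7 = 427 / 3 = 142.33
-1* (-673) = 673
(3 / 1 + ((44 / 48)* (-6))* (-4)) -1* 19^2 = -336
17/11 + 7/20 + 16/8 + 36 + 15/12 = 2263/55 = 41.15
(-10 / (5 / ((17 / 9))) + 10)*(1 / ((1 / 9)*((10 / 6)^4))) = 4536 / 625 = 7.26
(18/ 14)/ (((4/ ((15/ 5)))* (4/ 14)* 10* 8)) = 27/ 640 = 0.04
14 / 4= 3.50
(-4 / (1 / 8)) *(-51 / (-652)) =-408 / 163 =-2.50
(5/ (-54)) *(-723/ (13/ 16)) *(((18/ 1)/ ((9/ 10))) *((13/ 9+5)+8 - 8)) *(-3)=-11182400/ 351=-31858.69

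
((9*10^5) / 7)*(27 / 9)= 2700000 / 7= 385714.29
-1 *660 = -660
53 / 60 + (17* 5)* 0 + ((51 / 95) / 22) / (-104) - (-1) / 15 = 206441 / 217360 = 0.95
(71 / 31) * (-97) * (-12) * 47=3884268 / 31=125298.97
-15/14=-1.07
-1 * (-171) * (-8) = -1368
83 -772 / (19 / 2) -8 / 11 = 211 / 209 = 1.01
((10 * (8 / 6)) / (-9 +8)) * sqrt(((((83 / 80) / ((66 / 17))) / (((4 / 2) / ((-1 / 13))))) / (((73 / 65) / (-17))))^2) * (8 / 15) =-1.11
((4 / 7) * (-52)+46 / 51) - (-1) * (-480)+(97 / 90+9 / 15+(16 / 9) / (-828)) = -1124306837 / 2216970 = -507.14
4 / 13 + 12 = 160 / 13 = 12.31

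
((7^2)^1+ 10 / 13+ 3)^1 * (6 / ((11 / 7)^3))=1411788 / 17303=81.59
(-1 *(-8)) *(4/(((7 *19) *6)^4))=2/25344958401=0.00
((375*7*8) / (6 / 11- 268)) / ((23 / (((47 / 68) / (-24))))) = 452375 / 4601288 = 0.10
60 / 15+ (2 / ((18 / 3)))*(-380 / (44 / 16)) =-1388 / 33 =-42.06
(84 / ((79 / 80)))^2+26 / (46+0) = 1038724333 / 143543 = 7236.33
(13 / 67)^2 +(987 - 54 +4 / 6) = 12574196 / 13467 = 933.70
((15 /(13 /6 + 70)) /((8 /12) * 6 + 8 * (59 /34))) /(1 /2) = 765 /32908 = 0.02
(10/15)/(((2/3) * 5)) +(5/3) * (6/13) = 63/65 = 0.97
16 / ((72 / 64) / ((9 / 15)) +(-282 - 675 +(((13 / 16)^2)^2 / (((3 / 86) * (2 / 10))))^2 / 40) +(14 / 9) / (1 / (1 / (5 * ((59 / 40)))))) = -24326694764544 / 1303554155029115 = -0.02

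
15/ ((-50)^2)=0.01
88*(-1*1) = -88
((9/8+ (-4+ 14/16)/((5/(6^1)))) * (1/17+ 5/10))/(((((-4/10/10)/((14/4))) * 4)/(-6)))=-209475/1088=-192.53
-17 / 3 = -5.67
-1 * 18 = -18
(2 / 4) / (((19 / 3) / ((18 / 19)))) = 27 / 361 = 0.07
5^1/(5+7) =5/12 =0.42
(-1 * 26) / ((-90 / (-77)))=-1001 / 45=-22.24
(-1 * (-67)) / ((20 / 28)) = 469 / 5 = 93.80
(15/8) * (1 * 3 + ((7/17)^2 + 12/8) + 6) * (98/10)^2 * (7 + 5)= 133262703/5780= 23055.83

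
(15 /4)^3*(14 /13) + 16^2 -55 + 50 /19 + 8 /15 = 30938917 /118560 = 260.96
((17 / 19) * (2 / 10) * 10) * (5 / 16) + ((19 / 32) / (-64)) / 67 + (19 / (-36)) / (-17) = 235390271 / 398886912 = 0.59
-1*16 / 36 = -4 / 9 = -0.44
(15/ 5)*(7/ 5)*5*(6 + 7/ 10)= 1407/ 10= 140.70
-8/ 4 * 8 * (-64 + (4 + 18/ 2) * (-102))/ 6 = 11120/ 3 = 3706.67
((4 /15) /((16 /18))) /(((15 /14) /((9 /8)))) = 63 /200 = 0.32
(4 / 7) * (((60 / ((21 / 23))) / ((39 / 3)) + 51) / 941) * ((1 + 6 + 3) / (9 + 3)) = 51010 / 1798251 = 0.03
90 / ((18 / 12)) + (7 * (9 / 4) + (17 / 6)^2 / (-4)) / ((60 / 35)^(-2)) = 4919 / 49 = 100.39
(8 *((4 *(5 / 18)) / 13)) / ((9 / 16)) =1280 / 1053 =1.22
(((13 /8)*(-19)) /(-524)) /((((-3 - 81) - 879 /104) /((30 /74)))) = -3211 /12427708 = -0.00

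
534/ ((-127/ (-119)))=63546/ 127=500.36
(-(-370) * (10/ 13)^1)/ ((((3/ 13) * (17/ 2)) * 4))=1850/ 51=36.27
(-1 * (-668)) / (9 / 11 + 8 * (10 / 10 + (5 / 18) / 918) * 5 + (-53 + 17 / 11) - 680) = -30354588 / 31382657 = -0.97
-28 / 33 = -0.85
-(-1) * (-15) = -15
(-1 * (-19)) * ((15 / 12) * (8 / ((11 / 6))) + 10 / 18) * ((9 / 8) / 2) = 11305 / 176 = 64.23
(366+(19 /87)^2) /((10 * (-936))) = -554123 /14169168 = -0.04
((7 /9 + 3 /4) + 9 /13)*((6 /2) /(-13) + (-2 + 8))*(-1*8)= -51950 /507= -102.47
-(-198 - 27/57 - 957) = 21954/19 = 1155.47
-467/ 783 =-0.60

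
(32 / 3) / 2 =16 / 3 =5.33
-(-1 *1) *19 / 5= 19 / 5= 3.80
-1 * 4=-4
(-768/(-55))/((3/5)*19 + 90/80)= 2048/1837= 1.11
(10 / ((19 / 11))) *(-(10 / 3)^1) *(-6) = 2200 / 19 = 115.79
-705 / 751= -0.94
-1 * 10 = -10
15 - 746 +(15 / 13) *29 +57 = -8327 / 13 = -640.54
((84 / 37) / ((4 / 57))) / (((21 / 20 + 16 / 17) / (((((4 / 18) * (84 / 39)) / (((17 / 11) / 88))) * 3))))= 432579840 / 325637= 1328.41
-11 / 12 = -0.92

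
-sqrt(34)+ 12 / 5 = 12 / 5 - sqrt(34) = -3.43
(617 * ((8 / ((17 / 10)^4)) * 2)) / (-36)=-24680000 / 751689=-32.83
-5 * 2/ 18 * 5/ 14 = -25/ 126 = -0.20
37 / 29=1.28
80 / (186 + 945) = 80 / 1131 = 0.07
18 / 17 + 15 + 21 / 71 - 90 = -88890 / 1207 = -73.65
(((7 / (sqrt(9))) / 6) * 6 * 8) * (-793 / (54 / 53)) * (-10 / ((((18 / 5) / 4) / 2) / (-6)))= -470724800 / 243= -1937139.09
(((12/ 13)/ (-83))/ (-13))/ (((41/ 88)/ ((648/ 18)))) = 38016/ 575107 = 0.07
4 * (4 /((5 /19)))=60.80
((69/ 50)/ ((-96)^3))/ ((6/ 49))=-1127/ 88473600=-0.00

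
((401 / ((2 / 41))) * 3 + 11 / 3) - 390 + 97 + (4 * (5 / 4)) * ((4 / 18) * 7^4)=27039.94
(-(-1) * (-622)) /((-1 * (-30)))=-311 /15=-20.73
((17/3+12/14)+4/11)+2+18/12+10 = 20.39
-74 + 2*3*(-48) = -362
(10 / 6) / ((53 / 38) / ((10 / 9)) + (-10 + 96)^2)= 1900 / 8432871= 0.00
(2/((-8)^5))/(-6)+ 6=589825/98304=6.00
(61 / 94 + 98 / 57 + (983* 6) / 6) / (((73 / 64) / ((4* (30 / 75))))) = 1351578368 / 977835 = 1382.22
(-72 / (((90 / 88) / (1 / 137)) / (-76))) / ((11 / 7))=17024 / 685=24.85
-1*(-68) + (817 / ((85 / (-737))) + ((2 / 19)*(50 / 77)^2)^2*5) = -7567805960878549 / 1078671063085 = -7015.86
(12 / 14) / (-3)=-2 / 7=-0.29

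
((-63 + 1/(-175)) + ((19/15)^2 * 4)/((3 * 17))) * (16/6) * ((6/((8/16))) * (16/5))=-2586022912/401625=-6438.90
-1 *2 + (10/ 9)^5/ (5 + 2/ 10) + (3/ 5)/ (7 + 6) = -6249223/ 3838185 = -1.63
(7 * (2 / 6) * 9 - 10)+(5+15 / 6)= 37 / 2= 18.50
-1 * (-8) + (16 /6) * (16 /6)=136 /9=15.11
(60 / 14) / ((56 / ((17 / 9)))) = 85 / 588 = 0.14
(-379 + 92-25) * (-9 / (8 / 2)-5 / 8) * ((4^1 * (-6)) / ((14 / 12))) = -129168 / 7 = -18452.57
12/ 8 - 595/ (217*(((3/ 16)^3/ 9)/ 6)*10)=-139171/ 62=-2244.69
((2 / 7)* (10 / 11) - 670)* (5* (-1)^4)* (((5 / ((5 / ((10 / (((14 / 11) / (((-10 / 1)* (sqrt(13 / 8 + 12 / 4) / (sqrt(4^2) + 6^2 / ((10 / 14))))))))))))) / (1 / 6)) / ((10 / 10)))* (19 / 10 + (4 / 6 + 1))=344874375* sqrt(74) / 13328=222593.15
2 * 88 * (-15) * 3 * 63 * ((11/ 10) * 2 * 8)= -8781696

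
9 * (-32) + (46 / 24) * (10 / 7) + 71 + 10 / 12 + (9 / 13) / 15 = -97089 / 455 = -213.38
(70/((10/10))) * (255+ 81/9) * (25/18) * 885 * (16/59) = 6160000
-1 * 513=-513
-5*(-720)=3600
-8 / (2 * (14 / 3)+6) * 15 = -7.83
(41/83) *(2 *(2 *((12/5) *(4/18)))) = 1312/1245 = 1.05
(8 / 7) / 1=8 / 7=1.14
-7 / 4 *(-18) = 63 / 2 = 31.50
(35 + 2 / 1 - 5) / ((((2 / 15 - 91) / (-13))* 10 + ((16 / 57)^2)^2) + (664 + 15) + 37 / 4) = 17565185664 / 416159672629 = 0.04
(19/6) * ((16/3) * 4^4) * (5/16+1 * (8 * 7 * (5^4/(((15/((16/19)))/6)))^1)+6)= 458997632/9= 50999736.89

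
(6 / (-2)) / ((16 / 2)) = -3 / 8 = -0.38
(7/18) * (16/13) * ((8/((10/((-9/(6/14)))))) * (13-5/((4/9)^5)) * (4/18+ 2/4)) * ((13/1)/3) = 179591321/25920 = 6928.68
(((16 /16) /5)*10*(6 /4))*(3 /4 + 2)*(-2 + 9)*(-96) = -5544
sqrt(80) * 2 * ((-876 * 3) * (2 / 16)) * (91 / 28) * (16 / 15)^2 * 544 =-132161536 * sqrt(5) / 25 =-11820887.14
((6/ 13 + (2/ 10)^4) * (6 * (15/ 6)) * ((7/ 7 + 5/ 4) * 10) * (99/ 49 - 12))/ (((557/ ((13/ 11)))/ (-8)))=198731556/ 7505575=26.48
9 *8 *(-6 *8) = -3456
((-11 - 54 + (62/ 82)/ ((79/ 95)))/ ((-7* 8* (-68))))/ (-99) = 103795/ 610538544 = 0.00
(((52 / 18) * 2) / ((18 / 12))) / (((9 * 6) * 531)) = 52 / 387099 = 0.00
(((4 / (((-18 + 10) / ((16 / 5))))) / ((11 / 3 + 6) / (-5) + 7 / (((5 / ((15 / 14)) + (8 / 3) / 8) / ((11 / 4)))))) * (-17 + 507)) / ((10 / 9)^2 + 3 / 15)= -544320 / 1909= -285.13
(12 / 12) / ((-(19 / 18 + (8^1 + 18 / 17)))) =-306 / 3095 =-0.10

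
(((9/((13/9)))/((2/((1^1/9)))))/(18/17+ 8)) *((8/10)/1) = 153/5005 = 0.03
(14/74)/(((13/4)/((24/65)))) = 672/31265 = 0.02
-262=-262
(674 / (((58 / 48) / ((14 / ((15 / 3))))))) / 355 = 226464 / 51475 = 4.40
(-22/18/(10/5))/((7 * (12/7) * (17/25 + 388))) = -275/2098872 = -0.00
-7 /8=-0.88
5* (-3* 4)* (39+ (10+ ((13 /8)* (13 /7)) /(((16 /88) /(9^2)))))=-2341005 /28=-83607.32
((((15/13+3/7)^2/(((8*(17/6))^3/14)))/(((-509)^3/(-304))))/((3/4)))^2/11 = 50292379090944/6461932195700547872407809799091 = 0.00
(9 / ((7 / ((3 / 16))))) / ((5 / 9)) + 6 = 3603 / 560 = 6.43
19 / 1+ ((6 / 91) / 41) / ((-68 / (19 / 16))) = 19.00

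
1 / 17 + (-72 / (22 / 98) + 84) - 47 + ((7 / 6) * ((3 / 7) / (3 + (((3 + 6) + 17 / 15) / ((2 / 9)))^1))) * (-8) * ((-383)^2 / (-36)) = 21142613 / 408969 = 51.70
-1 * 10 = -10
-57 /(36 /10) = -95 /6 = -15.83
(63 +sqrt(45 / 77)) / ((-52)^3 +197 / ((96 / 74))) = -3024 / 6741895- 144 * sqrt(385) / 519125915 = -0.00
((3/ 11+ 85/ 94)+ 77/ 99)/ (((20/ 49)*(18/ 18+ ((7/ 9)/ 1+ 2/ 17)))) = 15153103/ 5997200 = 2.53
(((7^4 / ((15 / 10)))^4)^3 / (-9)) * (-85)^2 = -1086184797675315430657590373197591326163301273600 / 4782969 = -227094258331031505882139400000000000000000.00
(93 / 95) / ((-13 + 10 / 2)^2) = 93 / 6080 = 0.02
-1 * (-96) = 96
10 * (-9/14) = -45/7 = -6.43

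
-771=-771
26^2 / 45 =676 / 45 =15.02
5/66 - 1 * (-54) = 3569/66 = 54.08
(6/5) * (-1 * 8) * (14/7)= -19.20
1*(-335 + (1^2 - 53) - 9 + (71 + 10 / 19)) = -324.47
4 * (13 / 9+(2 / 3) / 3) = 20 / 3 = 6.67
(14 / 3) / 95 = 14 / 285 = 0.05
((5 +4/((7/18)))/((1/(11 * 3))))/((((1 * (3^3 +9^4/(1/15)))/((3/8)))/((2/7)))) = 0.00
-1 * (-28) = 28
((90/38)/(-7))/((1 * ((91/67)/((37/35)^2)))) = -825507/2965235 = -0.28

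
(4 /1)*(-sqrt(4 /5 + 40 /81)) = -8*sqrt(655) /45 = -4.55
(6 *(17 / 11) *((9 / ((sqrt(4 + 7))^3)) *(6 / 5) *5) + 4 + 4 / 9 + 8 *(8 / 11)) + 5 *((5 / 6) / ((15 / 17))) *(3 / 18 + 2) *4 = 5508 *sqrt(11) / 1331 + 15203 / 297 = 64.91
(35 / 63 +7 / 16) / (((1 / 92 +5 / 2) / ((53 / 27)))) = 15847 / 20412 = 0.78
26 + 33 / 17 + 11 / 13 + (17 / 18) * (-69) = -48239 / 1326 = -36.38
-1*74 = -74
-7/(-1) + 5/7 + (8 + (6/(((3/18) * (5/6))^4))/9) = 7906958/4375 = 1807.30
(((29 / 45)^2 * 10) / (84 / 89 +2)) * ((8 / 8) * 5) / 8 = 74849 / 84888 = 0.88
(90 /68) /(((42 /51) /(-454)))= -10215 /14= -729.64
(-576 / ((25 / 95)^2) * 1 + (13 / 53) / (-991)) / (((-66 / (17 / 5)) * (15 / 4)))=33757125182 / 295441875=114.26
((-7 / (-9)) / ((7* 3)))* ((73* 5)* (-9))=-365 / 3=-121.67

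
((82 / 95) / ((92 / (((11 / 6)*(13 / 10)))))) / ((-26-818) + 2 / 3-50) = -5863 / 234232000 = -0.00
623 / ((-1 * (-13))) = 623 / 13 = 47.92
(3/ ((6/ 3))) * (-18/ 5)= -27/ 5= -5.40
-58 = -58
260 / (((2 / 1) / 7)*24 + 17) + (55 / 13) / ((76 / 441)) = 5848745 / 164996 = 35.45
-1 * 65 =-65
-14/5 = -2.80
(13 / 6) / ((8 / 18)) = 39 / 8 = 4.88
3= 3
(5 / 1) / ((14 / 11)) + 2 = 83 / 14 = 5.93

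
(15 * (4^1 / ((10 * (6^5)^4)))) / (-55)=-1 / 33514785700577280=-0.00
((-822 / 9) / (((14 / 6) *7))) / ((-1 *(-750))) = -0.01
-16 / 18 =-8 / 9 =-0.89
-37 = -37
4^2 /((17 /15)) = 240 /17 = 14.12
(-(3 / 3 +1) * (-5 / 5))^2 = 4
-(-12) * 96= 1152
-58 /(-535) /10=29 /2675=0.01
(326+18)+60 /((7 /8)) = 412.57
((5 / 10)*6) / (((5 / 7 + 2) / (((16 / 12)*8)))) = 224 / 19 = 11.79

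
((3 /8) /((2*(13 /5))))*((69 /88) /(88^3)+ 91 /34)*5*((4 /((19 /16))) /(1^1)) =10770848925 /3313316864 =3.25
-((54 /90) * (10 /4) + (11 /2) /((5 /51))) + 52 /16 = -1087 /20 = -54.35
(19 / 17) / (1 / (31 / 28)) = 589 / 476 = 1.24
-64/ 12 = -16/ 3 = -5.33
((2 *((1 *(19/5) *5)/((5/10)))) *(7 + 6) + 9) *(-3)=-2991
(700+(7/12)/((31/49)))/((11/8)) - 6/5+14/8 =10440973/20460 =510.31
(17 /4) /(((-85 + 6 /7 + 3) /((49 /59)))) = -5831 /134048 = -0.04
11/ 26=0.42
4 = 4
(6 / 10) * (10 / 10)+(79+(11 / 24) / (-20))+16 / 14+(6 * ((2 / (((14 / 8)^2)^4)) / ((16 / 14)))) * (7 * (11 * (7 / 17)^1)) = 11589391043 / 137145120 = 84.50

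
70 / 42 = 5 / 3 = 1.67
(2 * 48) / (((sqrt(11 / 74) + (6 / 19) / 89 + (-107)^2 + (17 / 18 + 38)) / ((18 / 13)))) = 680487494410078848 / 58811495472258671155 - 800471673216 * sqrt(814) / 58811495472258671155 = 0.01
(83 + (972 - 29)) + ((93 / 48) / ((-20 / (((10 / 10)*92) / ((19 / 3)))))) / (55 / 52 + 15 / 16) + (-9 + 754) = 69793868 / 39425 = 1770.29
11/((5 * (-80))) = -11/400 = -0.03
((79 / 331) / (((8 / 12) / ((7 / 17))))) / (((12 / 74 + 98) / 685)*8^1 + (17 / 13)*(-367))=-546615615 / 1775315427658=-0.00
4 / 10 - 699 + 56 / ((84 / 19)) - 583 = -19034 / 15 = -1268.93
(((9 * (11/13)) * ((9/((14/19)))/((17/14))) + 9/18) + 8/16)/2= 8575/221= 38.80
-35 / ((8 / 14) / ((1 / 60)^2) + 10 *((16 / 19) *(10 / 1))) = -931 / 56960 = -0.02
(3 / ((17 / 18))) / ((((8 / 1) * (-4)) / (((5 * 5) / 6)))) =-0.41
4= 4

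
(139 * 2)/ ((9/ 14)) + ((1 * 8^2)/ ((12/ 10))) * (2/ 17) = 67124/ 153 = 438.72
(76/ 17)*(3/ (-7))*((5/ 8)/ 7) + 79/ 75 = 110239/ 124950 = 0.88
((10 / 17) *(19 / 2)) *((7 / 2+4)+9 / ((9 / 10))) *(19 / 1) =63175 / 34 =1858.09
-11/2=-5.50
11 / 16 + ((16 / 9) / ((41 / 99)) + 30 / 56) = 25329 / 4592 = 5.52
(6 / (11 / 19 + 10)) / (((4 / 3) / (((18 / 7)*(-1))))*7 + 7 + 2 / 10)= 2565 / 16147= 0.16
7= 7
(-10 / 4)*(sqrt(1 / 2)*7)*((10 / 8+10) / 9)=-175*sqrt(2) / 16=-15.47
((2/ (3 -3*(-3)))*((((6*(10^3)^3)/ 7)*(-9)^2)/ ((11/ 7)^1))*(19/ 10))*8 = 1231200000000/ 11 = 111927272727.27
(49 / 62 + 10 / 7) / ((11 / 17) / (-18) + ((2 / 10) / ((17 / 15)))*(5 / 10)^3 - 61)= -34668 / 953281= -0.04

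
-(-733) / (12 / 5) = 3665 / 12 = 305.42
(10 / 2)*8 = 40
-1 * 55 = -55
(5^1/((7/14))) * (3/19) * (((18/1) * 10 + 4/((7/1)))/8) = 4740/133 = 35.64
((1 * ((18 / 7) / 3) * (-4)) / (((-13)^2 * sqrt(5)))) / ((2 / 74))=-888 * sqrt(5) / 5915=-0.34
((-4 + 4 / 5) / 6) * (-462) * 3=739.20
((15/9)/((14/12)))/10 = 1/7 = 0.14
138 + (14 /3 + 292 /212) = 22903 /159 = 144.04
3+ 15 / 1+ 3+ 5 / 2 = 47 / 2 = 23.50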